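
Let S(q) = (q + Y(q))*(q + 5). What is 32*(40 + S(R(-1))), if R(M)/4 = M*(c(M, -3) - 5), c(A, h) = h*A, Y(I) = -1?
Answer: 4192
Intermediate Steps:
c(A, h) = A*h
R(M) = 4*M*(-5 - 3*M) (R(M) = 4*(M*(M*(-3) - 5)) = 4*(M*(-3*M - 5)) = 4*(M*(-5 - 3*M)) = 4*M*(-5 - 3*M))
S(q) = (-1 + q)*(5 + q) (S(q) = (q - 1)*(q + 5) = (-1 + q)*(5 + q))
32*(40 + S(R(-1))) = 32*(40 + (-5 + (4*(-1)*(-5 - 3*(-1)))**2 + 4*(4*(-1)*(-5 - 3*(-1))))) = 32*(40 + (-5 + (4*(-1)*(-5 + 3))**2 + 4*(4*(-1)*(-5 + 3)))) = 32*(40 + (-5 + (4*(-1)*(-2))**2 + 4*(4*(-1)*(-2)))) = 32*(40 + (-5 + 8**2 + 4*8)) = 32*(40 + (-5 + 64 + 32)) = 32*(40 + 91) = 32*131 = 4192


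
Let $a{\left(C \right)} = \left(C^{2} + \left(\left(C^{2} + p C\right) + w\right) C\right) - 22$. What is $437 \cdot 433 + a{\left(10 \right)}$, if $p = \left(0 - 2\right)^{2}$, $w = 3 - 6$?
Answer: $190669$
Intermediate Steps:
$w = -3$ ($w = 3 - 6 = -3$)
$p = 4$ ($p = \left(-2\right)^{2} = 4$)
$a{\left(C \right)} = -22 + C^{2} + C \left(-3 + C^{2} + 4 C\right)$ ($a{\left(C \right)} = \left(C^{2} + \left(\left(C^{2} + 4 C\right) - 3\right) C\right) - 22 = \left(C^{2} + \left(-3 + C^{2} + 4 C\right) C\right) - 22 = \left(C^{2} + C \left(-3 + C^{2} + 4 C\right)\right) - 22 = -22 + C^{2} + C \left(-3 + C^{2} + 4 C\right)$)
$437 \cdot 433 + a{\left(10 \right)} = 437 \cdot 433 + \left(-22 + 10^{3} - 30 + 5 \cdot 10^{2}\right) = 189221 + \left(-22 + 1000 - 30 + 5 \cdot 100\right) = 189221 + \left(-22 + 1000 - 30 + 500\right) = 189221 + 1448 = 190669$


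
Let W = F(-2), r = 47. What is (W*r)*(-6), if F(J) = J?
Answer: 564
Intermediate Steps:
W = -2
(W*r)*(-6) = -2*47*(-6) = -94*(-6) = 564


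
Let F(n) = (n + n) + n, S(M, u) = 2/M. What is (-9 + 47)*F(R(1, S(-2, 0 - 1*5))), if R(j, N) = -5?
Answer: -570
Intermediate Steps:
F(n) = 3*n (F(n) = 2*n + n = 3*n)
(-9 + 47)*F(R(1, S(-2, 0 - 1*5))) = (-9 + 47)*(3*(-5)) = 38*(-15) = -570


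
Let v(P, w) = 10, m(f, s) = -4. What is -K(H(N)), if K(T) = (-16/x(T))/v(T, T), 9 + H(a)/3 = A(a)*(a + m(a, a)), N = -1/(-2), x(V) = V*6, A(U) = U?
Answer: -16/1935 ≈ -0.0082687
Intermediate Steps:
x(V) = 6*V
N = ½ (N = -1*(-½) = ½ ≈ 0.50000)
H(a) = -27 + 3*a*(-4 + a) (H(a) = -27 + 3*(a*(a - 4)) = -27 + 3*(a*(-4 + a)) = -27 + 3*a*(-4 + a))
K(T) = -4/(15*T) (K(T) = -16*1/(6*T)/10 = -8/(3*T)*(⅒) = -4/(15*T))
-K(H(N)) = -(-4)/(15*(-27 - 12*½ + 3*(½)²)) = -(-4)/(15*(-27 - 6 + 3*(¼))) = -(-4)/(15*(-27 - 6 + ¾)) = -(-4)/(15*(-129/4)) = -(-4)*(-4)/(15*129) = -1*16/1935 = -16/1935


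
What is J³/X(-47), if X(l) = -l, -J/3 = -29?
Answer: 658503/47 ≈ 14011.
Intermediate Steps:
J = 87 (J = -3*(-29) = 87)
J³/X(-47) = 87³/((-1*(-47))) = 658503/47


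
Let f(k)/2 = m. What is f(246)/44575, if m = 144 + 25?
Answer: 338/44575 ≈ 0.0075827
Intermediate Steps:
m = 169
f(k) = 338 (f(k) = 2*169 = 338)
f(246)/44575 = 338/44575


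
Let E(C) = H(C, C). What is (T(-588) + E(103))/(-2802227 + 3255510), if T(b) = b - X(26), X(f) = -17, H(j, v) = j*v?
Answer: 10038/453283 ≈ 0.022145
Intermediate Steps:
E(C) = C² (E(C) = C*C = C²)
T(b) = 17 + b (T(b) = b - 1*(-17) = b + 17 = 17 + b)
(T(-588) + E(103))/(-2802227 + 3255510) = ((17 - 588) + 103²)/(-2802227 + 3255510) = (-571 + 10609)/453283 = 10038*(1/453283) = 10038/453283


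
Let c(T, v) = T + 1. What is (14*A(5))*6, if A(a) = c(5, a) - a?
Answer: 84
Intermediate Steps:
c(T, v) = 1 + T
A(a) = 6 - a (A(a) = (1 + 5) - a = 6 - a)
(14*A(5))*6 = (14*(6 - 1*5))*6 = (14*(6 - 5))*6 = (14*1)*6 = 14*6 = 84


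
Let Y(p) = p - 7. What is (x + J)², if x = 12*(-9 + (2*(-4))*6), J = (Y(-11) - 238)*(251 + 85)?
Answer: 7516890000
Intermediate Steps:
Y(p) = -7 + p
J = -86016 (J = ((-7 - 11) - 238)*(251 + 85) = (-18 - 238)*336 = -256*336 = -86016)
x = -684 (x = 12*(-9 - 8*6) = 12*(-9 - 48) = 12*(-57) = -684)
(x + J)² = (-684 - 86016)² = (-86700)² = 7516890000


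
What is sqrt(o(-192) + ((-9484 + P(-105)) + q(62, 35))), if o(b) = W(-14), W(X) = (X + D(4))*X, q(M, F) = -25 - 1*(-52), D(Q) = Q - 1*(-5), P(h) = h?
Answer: 2*I*sqrt(2373) ≈ 97.427*I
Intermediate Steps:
D(Q) = 5 + Q (D(Q) = Q + 5 = 5 + Q)
q(M, F) = 27 (q(M, F) = -25 + 52 = 27)
W(X) = X*(9 + X) (W(X) = (X + (5 + 4))*X = (X + 9)*X = (9 + X)*X = X*(9 + X))
o(b) = 70 (o(b) = -14*(9 - 14) = -14*(-5) = 70)
sqrt(o(-192) + ((-9484 + P(-105)) + q(62, 35))) = sqrt(70 + ((-9484 - 105) + 27)) = sqrt(70 + (-9589 + 27)) = sqrt(70 - 9562) = sqrt(-9492) = 2*I*sqrt(2373)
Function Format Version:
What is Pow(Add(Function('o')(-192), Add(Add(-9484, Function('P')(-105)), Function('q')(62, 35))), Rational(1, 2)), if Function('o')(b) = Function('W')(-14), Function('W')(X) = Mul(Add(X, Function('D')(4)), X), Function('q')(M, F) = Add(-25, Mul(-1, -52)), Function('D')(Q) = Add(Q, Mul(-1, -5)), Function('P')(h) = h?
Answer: Mul(2, I, Pow(2373, Rational(1, 2))) ≈ Mul(97.427, I)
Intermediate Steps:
Function('D')(Q) = Add(5, Q) (Function('D')(Q) = Add(Q, 5) = Add(5, Q))
Function('q')(M, F) = 27 (Function('q')(M, F) = Add(-25, 52) = 27)
Function('W')(X) = Mul(X, Add(9, X)) (Function('W')(X) = Mul(Add(X, Add(5, 4)), X) = Mul(Add(X, 9), X) = Mul(Add(9, X), X) = Mul(X, Add(9, X)))
Function('o')(b) = 70 (Function('o')(b) = Mul(-14, Add(9, -14)) = Mul(-14, -5) = 70)
Pow(Add(Function('o')(-192), Add(Add(-9484, Function('P')(-105)), Function('q')(62, 35))), Rational(1, 2)) = Pow(Add(70, Add(Add(-9484, -105), 27)), Rational(1, 2)) = Pow(Add(70, Add(-9589, 27)), Rational(1, 2)) = Pow(Add(70, -9562), Rational(1, 2)) = Pow(-9492, Rational(1, 2)) = Mul(2, I, Pow(2373, Rational(1, 2)))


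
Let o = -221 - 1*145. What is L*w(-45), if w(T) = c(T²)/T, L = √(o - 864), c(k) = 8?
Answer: -8*I*√1230/45 ≈ -6.2349*I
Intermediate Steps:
o = -366 (o = -221 - 145 = -366)
L = I*√1230 (L = √(-366 - 864) = √(-1230) = I*√1230 ≈ 35.071*I)
w(T) = 8/T
L*w(-45) = (I*√1230)*(8/(-45)) = (I*√1230)*(8*(-1/45)) = (I*√1230)*(-8/45) = -8*I*√1230/45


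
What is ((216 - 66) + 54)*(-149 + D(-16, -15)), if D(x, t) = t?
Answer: -33456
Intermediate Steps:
((216 - 66) + 54)*(-149 + D(-16, -15)) = ((216 - 66) + 54)*(-149 - 15) = (150 + 54)*(-164) = 204*(-164) = -33456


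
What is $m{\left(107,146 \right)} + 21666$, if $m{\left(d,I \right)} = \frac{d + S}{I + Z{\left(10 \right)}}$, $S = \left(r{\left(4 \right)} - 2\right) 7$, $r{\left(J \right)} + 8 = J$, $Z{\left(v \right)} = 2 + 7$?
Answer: $\frac{671659}{31} \approx 21666.0$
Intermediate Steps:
$Z{\left(v \right)} = 9$
$r{\left(J \right)} = -8 + J$
$S = -42$ ($S = \left(\left(-8 + 4\right) - 2\right) 7 = \left(-4 - 2\right) 7 = \left(-6\right) 7 = -42$)
$m{\left(d,I \right)} = \frac{-42 + d}{9 + I}$ ($m{\left(d,I \right)} = \frac{d - 42}{I + 9} = \frac{-42 + d}{9 + I}$)
$m{\left(107,146 \right)} + 21666 = \frac{-42 + 107}{9 + 146} + 21666 = \frac{1}{155} \cdot 65 + 21666 = \frac{13}{31} + 21666 = \frac{671659}{31}$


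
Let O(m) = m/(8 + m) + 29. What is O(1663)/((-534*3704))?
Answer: -25061/1652565528 ≈ -1.5165e-5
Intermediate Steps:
O(m) = 29 + m/(8 + m) (O(m) = m/(8 + m) + 29 = 29 + m/(8 + m))
O(1663)/((-534*3704)) = (2*(116 + 15*1663)/(8 + 1663))/((-534*3704)) = (2*(116 + 24945)/1671)/(-1977936) = (2*(1/1671)*25061)*(-1/1977936) = (50122/1671)*(-1/1977936) = -25061/1652565528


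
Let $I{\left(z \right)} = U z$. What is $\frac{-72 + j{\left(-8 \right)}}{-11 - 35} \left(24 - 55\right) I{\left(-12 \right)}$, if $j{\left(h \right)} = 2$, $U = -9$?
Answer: $- \frac{117180}{23} \approx -5094.8$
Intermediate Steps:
$I{\left(z \right)} = - 9 z$
$\frac{-72 + j{\left(-8 \right)}}{-11 - 35} \left(24 - 55\right) I{\left(-12 \right)} = \frac{-72 + 2}{-11 - 35} \left(24 - 55\right) \left(\left(-9\right) \left(-12\right)\right) = - \frac{70}{-46} \left(24 - 55\right) 108 = \left(-70\right) \left(- \frac{1}{46}\right) \left(-31\right) 108 = \frac{35}{23} \left(-31\right) 108 = \left(- \frac{1085}{23}\right) 108 = - \frac{117180}{23}$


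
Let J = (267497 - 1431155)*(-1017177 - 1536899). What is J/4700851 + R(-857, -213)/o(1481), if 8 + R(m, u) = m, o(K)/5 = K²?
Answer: 6518824554034469665/10310663250211 ≈ 6.3224e+5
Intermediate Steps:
o(K) = 5*K²
J = 2972070970008 (J = -1163658*(-2554076) = 2972070970008)
R(m, u) = -8 + m
J/4700851 + R(-857, -213)/o(1481) = 2972070970008/4700851 + (-8 - 857)/((5*1481²)) = 2972070970008*(1/4700851) - 865/(5*2193361) = 2972070970008/4700851 - 865/10966805 = 2972070970008/4700851 - 865*1/10966805 = 2972070970008/4700851 - 173/2193361 = 6518824554034469665/10310663250211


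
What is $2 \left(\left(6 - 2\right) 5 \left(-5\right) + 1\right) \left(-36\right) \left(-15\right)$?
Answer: $-106920$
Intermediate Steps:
$2 \left(\left(6 - 2\right) 5 \left(-5\right) + 1\right) \left(-36\right) \left(-15\right) = 2 \left(4 \cdot 5 \left(-5\right) + 1\right) \left(-36\right) \left(-15\right) = 2 \left(20 \left(-5\right) + 1\right) \left(-36\right) \left(-15\right) = 2 \left(-100 + 1\right) \left(-36\right) \left(-15\right) = 2 \left(-99\right) \left(-36\right) \left(-15\right) = \left(-198\right) \left(-36\right) \left(-15\right) = 7128 \left(-15\right) = -106920$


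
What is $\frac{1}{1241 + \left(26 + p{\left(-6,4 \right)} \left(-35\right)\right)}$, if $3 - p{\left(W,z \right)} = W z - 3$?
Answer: $\frac{1}{217} \approx 0.0046083$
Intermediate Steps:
$p{\left(W,z \right)} = 6 - W z$ ($p{\left(W,z \right)} = 3 - \left(W z - 3\right) = 3 - \left(-3 + W z\right) = 6 - W z$)
$\frac{1}{1241 + \left(26 + p{\left(-6,4 \right)} \left(-35\right)\right)} = \frac{1}{1241 + \left(26 + \left(6 - \left(-6\right) 4\right) \left(-35\right)\right)} = \frac{1}{1241 + \left(26 + \left(6 + 24\right) \left(-35\right)\right)} = \frac{1}{1241 + \left(26 + 30 \left(-35\right)\right)} = \frac{1}{1241 + \left(26 - 1050\right)} = \frac{1}{1241 - 1024} = \frac{1}{217}$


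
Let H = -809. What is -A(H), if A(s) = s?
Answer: 809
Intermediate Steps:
-A(H) = -1*(-809) = 809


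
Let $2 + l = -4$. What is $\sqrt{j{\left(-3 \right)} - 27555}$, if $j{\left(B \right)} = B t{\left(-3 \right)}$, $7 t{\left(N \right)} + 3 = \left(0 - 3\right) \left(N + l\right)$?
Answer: $\frac{i \sqrt{1350699}}{7} \approx 166.03 i$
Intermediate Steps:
$l = -6$ ($l = -2 - 4 = -6$)
$t{\left(N \right)} = \frac{15}{7} - \frac{3 N}{7}$ ($t{\left(N \right)} = - \frac{3}{7} + \frac{\left(0 - 3\right) \left(N - 6\right)}{7} = - \frac{3}{7} + \frac{\left(-3\right) \left(-6 + N\right)}{7} = - \frac{3}{7} + \frac{18 - 3 N}{7} = - \frac{3}{7} - \left(- \frac{18}{7} + \frac{3 N}{7}\right) = \frac{15}{7} - \frac{3 N}{7}$)
$j{\left(B \right)} = \frac{24 B}{7}$ ($j{\left(B \right)} = B \left(\frac{15}{7} - - \frac{9}{7}\right) = B \left(\frac{15}{7} + \frac{9}{7}\right) = B \frac{24}{7} = \frac{24 B}{7}$)
$\sqrt{j{\left(-3 \right)} - 27555} = \sqrt{\frac{24}{7} \left(-3\right) - 27555} = \sqrt{- \frac{72}{7} - 27555} = \sqrt{- \frac{192957}{7}} = \frac{i \sqrt{1350699}}{7}$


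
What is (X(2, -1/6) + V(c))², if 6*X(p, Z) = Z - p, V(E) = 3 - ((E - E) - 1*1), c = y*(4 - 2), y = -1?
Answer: 17161/1296 ≈ 13.242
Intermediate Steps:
c = -2 (c = -(4 - 2) = -1*2 = -2)
V(E) = 4 (V(E) = 3 - (0 - 1) = 3 - 1*(-1) = 3 + 1 = 4)
X(p, Z) = -p/6 + Z/6 (X(p, Z) = (Z - p)/6 = -p/6 + Z/6)
(X(2, -1/6) + V(c))² = ((-⅙*2 + (-1/6)/6) + 4)² = ((-⅓ + (-1*⅙)/6) + 4)² = ((-⅓ + (⅙)*(-⅙)) + 4)² = ((-⅓ - 1/36) + 4)² = (-13/36 + 4)² = (131/36)² = 17161/1296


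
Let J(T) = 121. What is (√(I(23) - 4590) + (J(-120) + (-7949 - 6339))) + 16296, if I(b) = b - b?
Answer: 2129 + 3*I*√510 ≈ 2129.0 + 67.75*I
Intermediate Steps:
I(b) = 0
(√(I(23) - 4590) + (J(-120) + (-7949 - 6339))) + 16296 = (√(0 - 4590) + (121 + (-7949 - 6339))) + 16296 = (√(-4590) + (121 - 14288)) + 16296 = (3*I*√510 - 14167) + 16296 = (-14167 + 3*I*√510) + 16296 = 2129 + 3*I*√510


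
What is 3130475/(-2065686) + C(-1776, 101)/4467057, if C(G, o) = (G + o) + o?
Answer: -666060078659/439406528862 ≈ -1.5158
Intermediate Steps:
C(G, o) = G + 2*o
3130475/(-2065686) + C(-1776, 101)/4467057 = 3130475/(-2065686) + (-1776 + 2*101)/4467057 = 3130475*(-1/2065686) + (-1776 + 202)*(1/4467057) = -3130475/2065686 - 1574*1/4467057 = -3130475/2065686 - 1574/4467057 = -666060078659/439406528862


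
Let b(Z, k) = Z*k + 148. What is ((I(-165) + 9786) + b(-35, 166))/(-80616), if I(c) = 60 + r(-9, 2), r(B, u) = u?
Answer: -2093/40308 ≈ -0.051925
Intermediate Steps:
b(Z, k) = 148 + Z*k
I(c) = 62 (I(c) = 60 + 2 = 62)
((I(-165) + 9786) + b(-35, 166))/(-80616) = ((62 + 9786) + (148 - 35*166))/(-80616) = (9848 + (148 - 5810))*(-1/80616) = (9848 - 5662)*(-1/80616) = 4186*(-1/80616) = -2093/40308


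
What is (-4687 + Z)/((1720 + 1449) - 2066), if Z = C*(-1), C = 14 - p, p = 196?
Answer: -4505/1103 ≈ -4.0843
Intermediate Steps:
C = -182 (C = 14 - 1*196 = 14 - 196 = -182)
Z = 182 (Z = -182*(-1) = 182)
(-4687 + Z)/((1720 + 1449) - 2066) = (-4687 + 182)/((1720 + 1449) - 2066) = -4505/(3169 - 2066) = -4505/1103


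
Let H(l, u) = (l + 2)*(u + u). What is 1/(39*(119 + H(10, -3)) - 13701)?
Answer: -1/11868 ≈ -8.4260e-5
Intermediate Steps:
H(l, u) = 2*u*(2 + l) (H(l, u) = (2 + l)*(2*u) = 2*u*(2 + l))
1/(39*(119 + H(10, -3)) - 13701) = 1/(39*(119 + 2*(-3)*(2 + 10)) - 13701) = 1/(39*(119 + 2*(-3)*12) - 13701) = 1/(39*(119 - 72) - 13701) = 1/(39*47 - 13701) = 1/(1833 - 13701) = 1/(-11868) = -1/11868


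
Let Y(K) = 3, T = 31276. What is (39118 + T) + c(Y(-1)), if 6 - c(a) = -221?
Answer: 70621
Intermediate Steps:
c(a) = 227 (c(a) = 6 - 1*(-221) = 6 + 221 = 227)
(39118 + T) + c(Y(-1)) = (39118 + 31276) + 227 = 70394 + 227 = 70621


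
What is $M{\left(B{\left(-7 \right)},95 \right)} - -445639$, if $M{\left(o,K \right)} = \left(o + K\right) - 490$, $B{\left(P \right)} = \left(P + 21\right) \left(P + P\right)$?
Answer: $445048$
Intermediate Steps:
$B{\left(P \right)} = 2 P \left(21 + P\right)$ ($B{\left(P \right)} = \left(21 + P\right) 2 P = 2 P \left(21 + P\right)$)
$M{\left(o,K \right)} = -490 + K + o$ ($M{\left(o,K \right)} = \left(K + o\right) - 490 = -490 + K + o$)
$M{\left(B{\left(-7 \right)},95 \right)} - -445639 = \left(-490 + 95 + 2 \left(-7\right) \left(21 - 7\right)\right) - -445639 = \left(-490 + 95 + 2 \left(-7\right) 14\right) + 445639 = \left(-490 + 95 - 196\right) + 445639 = -591 + 445639 = 445048$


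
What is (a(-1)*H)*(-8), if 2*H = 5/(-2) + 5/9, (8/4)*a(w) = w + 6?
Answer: 175/9 ≈ 19.444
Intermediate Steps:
a(w) = 3 + w/2 (a(w) = (w + 6)/2 = (6 + w)/2 = 3 + w/2)
H = -35/36 (H = (5/(-2) + 5/9)/2 = (5*(-½) + 5*(⅑))/2 = (-5/2 + 5/9)/2 = (½)*(-35/18) = -35/36 ≈ -0.97222)
(a(-1)*H)*(-8) = ((3 + (½)*(-1))*(-35/36))*(-8) = ((3 - ½)*(-35/36))*(-8) = ((5/2)*(-35/36))*(-8) = -175/72*(-8) = 175/9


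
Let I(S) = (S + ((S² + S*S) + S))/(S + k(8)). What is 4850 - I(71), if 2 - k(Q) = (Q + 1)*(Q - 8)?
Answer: 343826/73 ≈ 4709.9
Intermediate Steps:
k(Q) = 2 - (1 + Q)*(-8 + Q) (k(Q) = 2 - (Q + 1)*(Q - 8) = 2 - (1 + Q)*(-8 + Q))
I(S) = (2*S + 2*S²)/(2 + S) (I(S) = (S + ((S² + S*S) + S))/(S + (10 - 1*8² + 7*8)) = (S + ((S² + S²) + S))/(S + (10 - 1*64 + 56)) = (S + (2*S² + S))/(S + (10 - 64 + 56)) = (S + (S + 2*S²))/(S + 2) = (2*S + 2*S²)/(2 + S))
4850 - I(71) = 4850 - 2*71*(1 + 71)/(2 + 71) = 4850 - 2*71*72/73 = 4850 - 1*10224/73 = 4850 - 10224/73 = 343826/73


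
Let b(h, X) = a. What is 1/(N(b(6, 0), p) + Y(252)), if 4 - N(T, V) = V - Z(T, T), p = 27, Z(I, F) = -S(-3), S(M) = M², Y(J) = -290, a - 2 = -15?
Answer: -1/322 ≈ -0.0031056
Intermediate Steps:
a = -13 (a = 2 - 15 = -13)
b(h, X) = -13
Z(I, F) = -9 (Z(I, F) = -1*(-3)² = -1*9 = -9)
N(T, V) = -5 - V (N(T, V) = 4 - (V - 1*(-9)) = 4 - (V + 9) = 4 - (9 + V) = 4 + (-9 - V) = -5 - V)
1/(N(b(6, 0), p) + Y(252)) = 1/((-5 - 1*27) - 290) = 1/((-5 - 27) - 290) = 1/(-32 - 290) = 1/(-322) = -1/322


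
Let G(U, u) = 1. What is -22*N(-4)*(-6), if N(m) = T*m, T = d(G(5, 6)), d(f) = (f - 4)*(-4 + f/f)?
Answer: -4752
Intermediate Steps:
d(f) = 12 - 3*f (d(f) = (-4 + f)*(-4 + 1) = (-4 + f)*(-3) = 12 - 3*f)
T = 9 (T = 12 - 3*1 = 12 - 3 = 9)
N(m) = 9*m
-22*N(-4)*(-6) = -198*(-4)*(-6) = -22*(-36)*(-6) = 792*(-6) = -4752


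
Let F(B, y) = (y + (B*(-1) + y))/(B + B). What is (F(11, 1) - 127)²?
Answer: 7856809/484 ≈ 16233.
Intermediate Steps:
F(B, y) = (-B + 2*y)/(2*B) (F(B, y) = (y + (-B + y))/((2*B)) = (y + (y - B))*(1/(2*B)) = (-B + 2*y)*(1/(2*B)) = (-B + 2*y)/(2*B))
(F(11, 1) - 127)² = ((1 - ½*11)/11 - 127)² = ((1 - 11/2)/11 - 127)² = ((1/11)*(-9/2) - 127)² = (-9/22 - 127)² = (-2803/22)² = 7856809/484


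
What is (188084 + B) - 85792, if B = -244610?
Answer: -142318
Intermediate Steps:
(188084 + B) - 85792 = (188084 - 244610) - 85792 = -56526 - 85792 = -142318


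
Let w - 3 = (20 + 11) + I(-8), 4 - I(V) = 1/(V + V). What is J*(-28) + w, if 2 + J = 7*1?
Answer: -1631/16 ≈ -101.94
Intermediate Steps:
J = 5 (J = -2 + 7*1 = -2 + 7 = 5)
I(V) = 4 - 1/(2*V) (I(V) = 4 - 1/(V + V) = 4 - 1/(2*V))
w = 609/16 (w = 3 + ((20 + 11) + (4 - 1/2/(-8))) = 3 + (31 + (4 - 1/2*(-1/8))) = 3 + (31 + (4 + 1/16)) = 3 + (31 + 65/16) = 3 + 561/16 = 609/16 ≈ 38.063)
J*(-28) + w = 5*(-28) + 609/16 = -140 + 609/16 = -1631/16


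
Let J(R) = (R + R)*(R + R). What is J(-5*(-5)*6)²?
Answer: 8100000000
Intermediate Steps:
J(R) = 4*R² (J(R) = (2*R)*(2*R) = 4*R²)
J(-5*(-5)*6)² = (4*(-5*(-5)*6)²)² = (4*(25*6)²)² = (4*150²)² = (4*22500)² = 90000² = 8100000000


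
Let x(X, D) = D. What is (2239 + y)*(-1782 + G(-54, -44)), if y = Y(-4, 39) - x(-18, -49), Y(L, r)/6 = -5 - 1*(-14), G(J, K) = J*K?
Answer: 1391148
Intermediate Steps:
Y(L, r) = 54 (Y(L, r) = 6*(-5 - 1*(-14)) = 6*(-5 + 14) = 6*9 = 54)
y = 103 (y = 54 - 1*(-49) = 54 + 49 = 103)
(2239 + y)*(-1782 + G(-54, -44)) = (2239 + 103)*(-1782 - 54*(-44)) = 2342*(-1782 + 2376) = 2342*594 = 1391148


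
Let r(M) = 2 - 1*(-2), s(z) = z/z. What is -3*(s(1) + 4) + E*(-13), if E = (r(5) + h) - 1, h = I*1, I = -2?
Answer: -28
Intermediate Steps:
s(z) = 1
h = -2 (h = -2*1 = -2)
r(M) = 4 (r(M) = 2 + 2 = 4)
E = 1 (E = (4 - 2) - 1 = 2 - 1 = 1)
-3*(s(1) + 4) + E*(-13) = -3*(1 + 4) + 1*(-13) = -3*5 - 13 = -15 - 13 = -28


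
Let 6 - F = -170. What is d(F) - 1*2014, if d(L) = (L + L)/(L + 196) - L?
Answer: -203582/93 ≈ -2189.1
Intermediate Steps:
F = 176 (F = 6 - 1*(-170) = 6 + 170 = 176)
d(L) = -L + 2*L/(196 + L) (d(L) = (2*L)/(196 + L) - L = 2*L/(196 + L) - L = -L + 2*L/(196 + L))
d(F) - 1*2014 = -1*176*(194 + 176)/(196 + 176) - 1*2014 = -1*176*370/372 - 2014 = -1*176*1/372*370 - 2014 = -16280/93 - 2014 = -203582/93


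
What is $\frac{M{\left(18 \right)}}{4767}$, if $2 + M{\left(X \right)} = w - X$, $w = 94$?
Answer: $\frac{74}{4767} \approx 0.015523$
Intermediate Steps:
$M{\left(X \right)} = 92 - X$ ($M{\left(X \right)} = -2 - \left(-94 + X\right) = 92 - X$)
$\frac{M{\left(18 \right)}}{4767} = \frac{92 - 18}{4767} = \left(92 - 18\right) \frac{1}{4767} = 74 \cdot \frac{1}{4767} = \frac{74}{4767}$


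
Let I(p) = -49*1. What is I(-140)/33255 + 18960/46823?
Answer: 628220473/1557098865 ≈ 0.40346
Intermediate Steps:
I(p) = -49
I(-140)/33255 + 18960/46823 = -49/33255 + 18960/46823 = 628220473/1557098865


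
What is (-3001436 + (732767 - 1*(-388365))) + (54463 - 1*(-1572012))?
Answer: -253829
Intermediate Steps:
(-3001436 + (732767 - 1*(-388365))) + (54463 - 1*(-1572012)) = (-3001436 + (732767 + 388365)) + (54463 + 1572012) = (-3001436 + 1121132) + 1626475 = -1880304 + 1626475 = -253829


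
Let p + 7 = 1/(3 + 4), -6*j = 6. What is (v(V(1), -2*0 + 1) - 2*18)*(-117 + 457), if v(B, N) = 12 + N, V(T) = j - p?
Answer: -7820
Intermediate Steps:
j = -1 (j = -1/6*6 = -1)
p = -48/7 (p = -7 + 1/(3 + 4) = -7 + 1/7 = -48/7 ≈ -6.8571)
V(T) = 41/7 (V(T) = -1 - 1*(-48/7) = -1 + 48/7 = 41/7)
(v(V(1), -2*0 + 1) - 2*18)*(-117 + 457) = ((12 + (-2*0 + 1)) - 2*18)*(-117 + 457) = ((12 + (0 + 1)) - 36)*340 = ((12 + 1) - 36)*340 = (13 - 36)*340 = -23*340 = -7820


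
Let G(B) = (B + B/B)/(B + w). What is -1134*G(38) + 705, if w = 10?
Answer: -1731/8 ≈ -216.38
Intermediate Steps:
G(B) = (1 + B)/(10 + B) (G(B) = (B + B/B)/(B + 10) = (B + 1)/(10 + B) = (1 + B)/(10 + B))
-1134*G(38) + 705 = -1134*(1 + 38)/(10 + 38) + 705 = -1134*39/48 + 705 = -189*39/8 + 705 = -1134*13/16 + 705 = -7371/8 + 705 = -1731/8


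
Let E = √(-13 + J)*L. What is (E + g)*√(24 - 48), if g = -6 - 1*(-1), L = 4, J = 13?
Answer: -10*I*√6 ≈ -24.495*I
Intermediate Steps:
g = -5 (g = -6 + 1 = -5)
E = 0 (E = √(-13 + 13)*4 = √0*4 = 0*4 = 0)
(E + g)*√(24 - 48) = (0 - 5)*√(24 - 48) = -10*I*√6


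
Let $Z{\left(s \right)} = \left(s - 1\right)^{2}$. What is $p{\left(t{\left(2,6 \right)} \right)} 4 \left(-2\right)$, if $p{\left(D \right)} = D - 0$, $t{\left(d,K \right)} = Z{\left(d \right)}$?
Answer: $-8$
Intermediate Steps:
$Z{\left(s \right)} = \left(-1 + s\right)^{2}$
$t{\left(d,K \right)} = \left(-1 + d\right)^{2}$
$p{\left(D \right)} = D$ ($p{\left(D \right)} = D + 0 = D$)
$p{\left(t{\left(2,6 \right)} \right)} 4 \left(-2\right) = \left(-1 + 2\right)^{2} \cdot 4 \left(-2\right) = 1^{2} \cdot 4 \left(-2\right) = 1 \cdot 4 \left(-2\right) = 4 \left(-2\right) = -8$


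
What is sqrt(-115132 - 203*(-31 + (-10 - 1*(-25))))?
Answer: 2*I*sqrt(27971) ≈ 334.49*I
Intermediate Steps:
sqrt(-115132 - 203*(-31 + (-10 - 1*(-25)))) = sqrt(-115132 - 203*(-31 + (-10 + 25))) = sqrt(-115132 - 203*(-31 + 15)) = sqrt(-115132 - 203*(-16)) = sqrt(-115132 + 3248) = sqrt(-111884) = 2*I*sqrt(27971)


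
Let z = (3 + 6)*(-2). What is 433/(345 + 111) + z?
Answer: -7775/456 ≈ -17.050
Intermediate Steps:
z = -18 (z = 9*(-2) = -18)
433/(345 + 111) + z = 433/(345 + 111) - 18 = 433/456 - 18 = -7775/456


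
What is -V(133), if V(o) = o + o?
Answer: -266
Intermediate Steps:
V(o) = 2*o
-V(133) = -2*133 = -1*266 = -266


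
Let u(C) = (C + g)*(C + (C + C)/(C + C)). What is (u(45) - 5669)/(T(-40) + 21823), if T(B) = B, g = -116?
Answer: -8935/21783 ≈ -0.41018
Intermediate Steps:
u(C) = (1 + C)*(-116 + C) (u(C) = (C - 116)*(C + (C + C)/(C + C)) = (-116 + C)*(C + (2*C)/((2*C))) = (-116 + C)*(C + (2*C)*(1/(2*C))) = (-116 + C)*(C + 1) = (-116 + C)*(1 + C) = (1 + C)*(-116 + C))
(u(45) - 5669)/(T(-40) + 21823) = ((-116 + 45² - 115*45) - 5669)/(-40 + 21823) = ((-116 + 2025 - 5175) - 5669)/21783 = (-3266 - 5669)*(1/21783) = -8935*1/21783 = -8935/21783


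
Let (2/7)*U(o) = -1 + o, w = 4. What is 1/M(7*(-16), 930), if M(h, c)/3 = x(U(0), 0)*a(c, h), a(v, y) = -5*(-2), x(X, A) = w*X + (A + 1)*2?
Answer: -1/360 ≈ -0.0027778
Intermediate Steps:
U(o) = -7/2 + 7*o/2 (U(o) = 7*(-1 + o)/2 = -7/2 + 7*o/2)
x(X, A) = 2 + 2*A + 4*X (x(X, A) = 4*X + (A + 1)*2 = 4*X + (1 + A)*2 = 4*X + (2 + 2*A) = 2 + 2*A + 4*X)
a(v, y) = 10
M(h, c) = -360 (M(h, c) = 3*((2 + 2*0 + 4*(-7/2 + (7/2)*0))*10) = 3*((2 + 0 + 4*(-7/2 + 0))*10) = 3*((2 + 0 + 4*(-7/2))*10) = 3*((2 + 0 - 14)*10) = 3*(-12*10) = 3*(-120) = -360)
1/M(7*(-16), 930) = 1/(-360) = -1/360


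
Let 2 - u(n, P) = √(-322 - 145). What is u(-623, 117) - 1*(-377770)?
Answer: 377772 - I*√467 ≈ 3.7777e+5 - 21.61*I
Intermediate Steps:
u(n, P) = 2 - I*√467 (u(n, P) = 2 - √(-322 - 145) = 2 - √(-467) = 2 - I*√467)
u(-623, 117) - 1*(-377770) = (2 - I*√467) - 1*(-377770) = (2 - I*√467) + 377770 = 377772 - I*√467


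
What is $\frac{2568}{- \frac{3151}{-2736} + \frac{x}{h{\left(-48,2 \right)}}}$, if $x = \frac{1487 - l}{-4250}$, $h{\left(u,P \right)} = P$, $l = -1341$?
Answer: $\frac{14930352000}{4761523} \approx 3135.6$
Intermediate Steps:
$x = - \frac{1414}{2125}$ ($x = \frac{1487 - -1341}{-4250} = \left(1487 + 1341\right) \left(- \frac{1}{4250}\right) = 2828 \left(- \frac{1}{4250}\right) = - \frac{1414}{2125} \approx -0.66541$)
$\frac{2568}{- \frac{3151}{-2736} + \frac{x}{h{\left(-48,2 \right)}}} = \frac{2568}{- \frac{3151}{-2736} - \frac{1414}{2125 \cdot 2}} = \frac{2568}{\left(-3151\right) \left(- \frac{1}{2736}\right) - \frac{707}{2125}} = \frac{2568}{\frac{3151}{2736} - \frac{707}{2125}} = \frac{2568}{\frac{4761523}{5814000}} = 2568 \cdot \frac{5814000}{4761523} = \frac{14930352000}{4761523}$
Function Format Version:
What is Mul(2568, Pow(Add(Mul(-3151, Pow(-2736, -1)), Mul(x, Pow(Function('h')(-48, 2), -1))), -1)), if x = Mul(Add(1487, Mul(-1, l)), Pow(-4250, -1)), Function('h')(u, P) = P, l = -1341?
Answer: Rational(14930352000, 4761523) ≈ 3135.6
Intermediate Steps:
x = Rational(-1414, 2125) (x = Mul(Add(1487, Mul(-1, -1341)), Pow(-4250, -1)) = Mul(Add(1487, 1341), Rational(-1, 4250)) = Mul(2828, Rational(-1, 4250)) = Rational(-1414, 2125) ≈ -0.66541)
Mul(2568, Pow(Add(Mul(-3151, Pow(-2736, -1)), Mul(x, Pow(Function('h')(-48, 2), -1))), -1)) = Mul(2568, Pow(Add(Mul(-3151, Pow(-2736, -1)), Mul(Rational(-1414, 2125), Pow(2, -1))), -1)) = Mul(2568, Pow(Add(Mul(-3151, Rational(-1, 2736)), Mul(Rational(-1414, 2125), Rational(1, 2))), -1)) = Mul(2568, Pow(Add(Rational(3151, 2736), Rational(-707, 2125)), -1)) = Mul(2568, Pow(Rational(4761523, 5814000), -1)) = Mul(2568, Rational(5814000, 4761523)) = Rational(14930352000, 4761523)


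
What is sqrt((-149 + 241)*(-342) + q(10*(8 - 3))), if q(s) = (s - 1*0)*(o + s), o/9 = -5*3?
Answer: I*sqrt(35714) ≈ 188.98*I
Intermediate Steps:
o = -135 (o = 9*(-5*3) = 9*(-15) = -135)
q(s) = s*(-135 + s) (q(s) = (s - 1*0)*(-135 + s) = (s + 0)*(-135 + s) = s*(-135 + s))
sqrt((-149 + 241)*(-342) + q(10*(8 - 3))) = sqrt((-149 + 241)*(-342) + (10*(8 - 3))*(-135 + 10*(8 - 3))) = sqrt(92*(-342) + (10*5)*(-135 + 10*5)) = sqrt(-31464 + 50*(-135 + 50)) = sqrt(-31464 + 50*(-85)) = sqrt(-31464 - 4250) = sqrt(-35714) = I*sqrt(35714)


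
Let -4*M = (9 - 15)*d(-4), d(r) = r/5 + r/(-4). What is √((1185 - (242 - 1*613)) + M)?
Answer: √155630/10 ≈ 39.450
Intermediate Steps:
d(r) = -r/20 (d(r) = r*(⅕) + r*(-¼) = r/5 - r/4 = -r/20)
M = 3/10 (M = -(9 - 15)*(-1/20*(-4))/4 = -(-3)/(2*5) = -¼*(-6/5) = 3/10 ≈ 0.30000)
√((1185 - (242 - 1*613)) + M) = √((1185 - (242 - 1*613)) + 3/10) = √((1185 - (242 - 613)) + 3/10) = √((1185 - 1*(-371)) + 3/10) = √((1185 + 371) + 3/10) = √(1556 + 3/10) = √(15563/10) = √155630/10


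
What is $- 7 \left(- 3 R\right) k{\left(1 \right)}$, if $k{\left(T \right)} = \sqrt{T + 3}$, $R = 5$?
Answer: $210$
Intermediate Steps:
$k{\left(T \right)} = \sqrt{3 + T}$
$- 7 \left(- 3 R\right) k{\left(1 \right)} = - 7 \left(\left(-3\right) 5\right) \sqrt{3 + 1} = \left(-7\right) \left(-15\right) \sqrt{4} = 105 \cdot 2 = 210$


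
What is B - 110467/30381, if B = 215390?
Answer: 6543653123/30381 ≈ 2.1539e+5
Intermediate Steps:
B - 110467/30381 = 215390 - 110467/30381 = 6543653123/30381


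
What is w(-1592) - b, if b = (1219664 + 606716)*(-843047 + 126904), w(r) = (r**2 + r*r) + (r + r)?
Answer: 1307954318084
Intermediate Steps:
w(r) = 2*r + 2*r**2 (w(r) = (r**2 + r**2) + 2*r = 2*r**2 + 2*r = 2*r + 2*r**2)
b = -1307949252340 (b = 1826380*(-716143) = -1307949252340)
w(-1592) - b = 2*(-1592)*(1 - 1592) - 1*(-1307949252340) = 2*(-1592)*(-1591) + 1307949252340 = 5065744 + 1307949252340 = 1307954318084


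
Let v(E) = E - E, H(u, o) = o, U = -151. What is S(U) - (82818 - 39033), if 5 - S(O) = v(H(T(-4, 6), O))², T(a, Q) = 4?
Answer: -43780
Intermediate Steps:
v(E) = 0
S(O) = 5 (S(O) = 5 - 1*0² = 5 - 1*0 = 5 + 0 = 5)
S(U) - (82818 - 39033) = 5 - (82818 - 39033) = 5 - 1*43785 = 5 - 43785 = -43780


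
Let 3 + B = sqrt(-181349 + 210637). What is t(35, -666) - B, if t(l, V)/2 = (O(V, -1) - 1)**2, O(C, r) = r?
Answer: 11 - 2*sqrt(7322) ≈ -160.14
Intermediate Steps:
B = -3 + 2*sqrt(7322) (B = -3 + sqrt(-181349 + 210637) = -3 + sqrt(29288) = -3 + 2*sqrt(7322) ≈ 168.14)
t(l, V) = 8 (t(l, V) = 2*(-1 - 1)**2 = 2*(-2)**2 = 2*4 = 8)
t(35, -666) - B = 8 - (-3 + 2*sqrt(7322)) = 8 + (3 - 2*sqrt(7322)) = 11 - 2*sqrt(7322)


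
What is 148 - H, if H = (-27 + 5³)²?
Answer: -9456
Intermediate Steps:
H = 9604 (H = (-27 + 125)² = 98² = 9604)
148 - H = 148 - 1*9604 = 148 - 9604 = -9456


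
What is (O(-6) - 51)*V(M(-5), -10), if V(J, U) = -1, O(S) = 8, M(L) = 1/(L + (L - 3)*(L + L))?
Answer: 43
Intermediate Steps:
M(L) = 1/(L + 2*L*(-3 + L)) (M(L) = 1/(L + (-3 + L)*(2*L)) = 1/(L + 2*L*(-3 + L)))
(O(-6) - 51)*V(M(-5), -10) = (8 - 51)*(-1) = -43*(-1) = 43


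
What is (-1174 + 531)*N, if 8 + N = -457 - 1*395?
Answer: 552980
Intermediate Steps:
N = -860 (N = -8 + (-457 - 1*395) = -8 + (-457 - 395) = -8 - 852 = -860)
(-1174 + 531)*N = (-1174 + 531)*(-860) = -643*(-860) = 552980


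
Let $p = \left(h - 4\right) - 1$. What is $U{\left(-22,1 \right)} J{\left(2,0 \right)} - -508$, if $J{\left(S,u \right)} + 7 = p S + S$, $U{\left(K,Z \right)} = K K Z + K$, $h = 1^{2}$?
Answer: $-5498$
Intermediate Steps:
$h = 1$
$U{\left(K,Z \right)} = K + Z K^{2}$ ($U{\left(K,Z \right)} = K^{2} Z + K = Z K^{2} + K = K + Z K^{2}$)
$p = -4$ ($p = \left(1 - 4\right) - 1 = -3 - 1 = -4$)
$J{\left(S,u \right)} = -7 - 3 S$ ($J{\left(S,u \right)} = -7 + \left(- 4 S + S\right) = -7 - 3 S$)
$U{\left(-22,1 \right)} J{\left(2,0 \right)} - -508 = - 22 \left(1 - 22\right) \left(-7 - 6\right) - -508 = - 22 \left(1 - 22\right) \left(-7 - 6\right) + 508 = \left(-22\right) \left(-21\right) \left(-13\right) + 508 = 462 \left(-13\right) + 508 = -6006 + 508 = -5498$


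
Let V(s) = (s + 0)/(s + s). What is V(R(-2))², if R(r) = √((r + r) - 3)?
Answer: ¼ ≈ 0.25000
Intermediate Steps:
R(r) = √(-3 + 2*r) (R(r) = √(2*r - 3) = √(-3 + 2*r))
V(s) = ½ (V(s) = s/((2*s)) = s*(1/(2*s)) = ½)
V(R(-2))² = (½)² = ¼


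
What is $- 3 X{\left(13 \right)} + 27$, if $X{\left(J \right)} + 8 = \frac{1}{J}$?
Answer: $\frac{660}{13} \approx 50.769$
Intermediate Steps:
$X{\left(J \right)} = -8 + \frac{1}{J}$
$- 3 X{\left(13 \right)} + 27 = - 3 \left(-8 + \frac{1}{13}\right) + 27 = \left(-3\right) \left(- \frac{103}{13}\right) + 27 = \frac{309}{13} + 27 = \frac{660}{13}$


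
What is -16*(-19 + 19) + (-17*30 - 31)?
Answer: -541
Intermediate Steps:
-16*(-19 + 19) + (-17*30 - 31) = -16*0 + (-510 - 31) = 0 - 541 = -541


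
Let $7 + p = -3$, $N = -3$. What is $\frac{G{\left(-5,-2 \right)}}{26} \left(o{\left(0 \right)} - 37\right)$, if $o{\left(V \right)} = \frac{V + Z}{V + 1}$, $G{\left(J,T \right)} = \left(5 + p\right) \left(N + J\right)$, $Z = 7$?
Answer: $- \frac{600}{13} \approx -46.154$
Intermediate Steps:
$p = -10$ ($p = -7 - 3 = -10$)
$G{\left(J,T \right)} = 15 - 5 J$ ($G{\left(J,T \right)} = \left(5 - 10\right) \left(-3 + J\right) = - 5 \left(-3 + J\right) = 15 - 5 J$)
$o{\left(V \right)} = \frac{7 + V}{1 + V}$ ($o{\left(V \right)} = \frac{V + 7}{V + 1} = \frac{7 + V}{1 + V}$)
$\frac{G{\left(-5,-2 \right)}}{26} \left(o{\left(0 \right)} - 37\right) = \frac{15 - -25}{26} \left(\frac{7 + 0}{1 + 0} - 37\right) = \left(15 + 25\right) \frac{1}{26} \left(1^{-1} \cdot 7 - 37\right) = 40 \cdot \frac{1}{26} \left(1 \cdot 7 - 37\right) = \frac{20 \left(7 - 37\right)}{13} = \frac{20}{13} \left(-30\right) = - \frac{600}{13}$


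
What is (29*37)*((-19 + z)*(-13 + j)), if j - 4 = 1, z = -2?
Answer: 180264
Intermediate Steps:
j = 5 (j = 4 + 1 = 5)
(29*37)*((-19 + z)*(-13 + j)) = (29*37)*((-19 - 2)*(-13 + 5)) = 1073*(-21*(-8)) = 1073*168 = 180264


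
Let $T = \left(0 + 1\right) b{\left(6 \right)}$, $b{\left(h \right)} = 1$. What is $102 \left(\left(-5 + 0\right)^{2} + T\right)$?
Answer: $2652$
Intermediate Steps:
$T = 1$ ($T = \left(0 + 1\right) 1 = 1 \cdot 1 = 1$)
$102 \left(\left(-5 + 0\right)^{2} + T\right) = 102 \left(\left(-5 + 0\right)^{2} + 1\right) = 102 \left(\left(-5\right)^{2} + 1\right) = 102 \left(25 + 1\right) = 102 \cdot 26 = 2652$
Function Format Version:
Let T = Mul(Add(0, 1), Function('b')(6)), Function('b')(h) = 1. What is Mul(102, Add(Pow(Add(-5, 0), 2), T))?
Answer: 2652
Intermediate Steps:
T = 1 (T = Mul(Add(0, 1), 1) = Mul(1, 1) = 1)
Mul(102, Add(Pow(Add(-5, 0), 2), T)) = Mul(102, Add(Pow(Add(-5, 0), 2), 1)) = Mul(102, Add(Pow(-5, 2), 1)) = Mul(102, Add(25, 1)) = Mul(102, 26) = 2652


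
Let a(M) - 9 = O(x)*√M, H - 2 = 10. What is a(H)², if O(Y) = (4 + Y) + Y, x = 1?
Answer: 513 + 216*√3 ≈ 887.12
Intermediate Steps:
H = 12 (H = 2 + 10 = 12)
O(Y) = 4 + 2*Y
a(M) = 9 + 6*√M (a(M) = 9 + (4 + 2*1)*√M = 9 + (4 + 2)*√M = 9 + 6*√M)
a(H)² = (9 + 6*√12)² = (9 + 6*(2*√3))² = (9 + 12*√3)²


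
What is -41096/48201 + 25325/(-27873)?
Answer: -788719711/447835491 ≈ -1.7612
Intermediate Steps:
-41096/48201 + 25325/(-27873) = -41096*1/48201 + 25325*(-1/27873) = -41096/48201 - 25325/27873 = -788719711/447835491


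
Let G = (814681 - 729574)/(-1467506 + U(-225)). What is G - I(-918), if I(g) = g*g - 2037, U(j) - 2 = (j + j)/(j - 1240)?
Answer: -10953861487945/13029654 ≈ -8.4069e+5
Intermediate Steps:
U(j) = 2 + 2*j/(-1240 + j) (U(j) = 2 + (j + j)/(j - 1240) = 2 + (2*j)/(-1240 + j) = 2 + 2*j/(-1240 + j))
G = -755647/13029654 (G = (814681 - 729574)/(-1467506 + 4*(-620 - 225)/(-1240 - 225)) = 85107/(-1467506 + 4*(-845)/(-1465)) = 85107/(-1467506 + 4*(-1/1465)*(-845)) = 85107/(-1467506 + 676/293) = 85107/(-429978582/293) = 85107*(-293/429978582) = -755647/13029654 ≈ -0.057994)
I(g) = -2037 + g² (I(g) = g² - 2037 = -2037 + g²)
G - I(-918) = -755647/13029654 - (-2037 + (-918)²) = -755647/13029654 - (-2037 + 842724) = -755647/13029654 - 1*840687 = -755647/13029654 - 840687 = -10953861487945/13029654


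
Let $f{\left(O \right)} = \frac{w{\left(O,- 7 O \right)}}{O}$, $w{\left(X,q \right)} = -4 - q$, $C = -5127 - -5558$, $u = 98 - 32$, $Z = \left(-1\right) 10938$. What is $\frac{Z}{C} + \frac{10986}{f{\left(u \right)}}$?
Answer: $\frac{153749076}{98699} \approx 1557.8$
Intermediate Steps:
$Z = -10938$
$u = 66$ ($u = 98 - 32 = 66$)
$C = 431$ ($C = -5127 + 5558 = 431$)
$f{\left(O \right)} = \frac{-4 + 7 O}{O}$ ($f{\left(O \right)} = \frac{-4 - - 7 O}{O} = \frac{-4 + 7 O}{O}$)
$\frac{Z}{C} + \frac{10986}{f{\left(u \right)}} = - \frac{10938}{431} + \frac{10986}{7 - \frac{4}{66}} = \left(-10938\right) \frac{1}{431} + \frac{10986}{7 - \frac{2}{33}} = - \frac{10938}{431} + \frac{10986}{7 - \frac{2}{33}} = - \frac{10938}{431} + \frac{10986}{\frac{229}{33}} = - \frac{10938}{431} + 10986 \cdot \frac{33}{229} = - \frac{10938}{431} + \frac{362538}{229} = \frac{153749076}{98699}$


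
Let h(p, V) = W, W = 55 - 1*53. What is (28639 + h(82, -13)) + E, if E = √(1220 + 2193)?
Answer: 28641 + √3413 ≈ 28699.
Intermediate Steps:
W = 2 (W = 55 - 53 = 2)
E = √3413 ≈ 58.421
h(p, V) = 2
(28639 + h(82, -13)) + E = (28639 + 2) + √3413 = 28641 + √3413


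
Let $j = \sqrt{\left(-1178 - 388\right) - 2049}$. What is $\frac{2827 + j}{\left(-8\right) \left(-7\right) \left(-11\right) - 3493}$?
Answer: $- \frac{2827}{4109} - \frac{i \sqrt{3615}}{4109} \approx -0.688 - 0.014632 i$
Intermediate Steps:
$j = i \sqrt{3615}$ ($j = \sqrt{\left(-1178 - 388\right) - 2049} = \sqrt{-1566 - 2049} = \sqrt{-3615} = i \sqrt{3615} \approx 60.125 i$)
$\frac{2827 + j}{\left(-8\right) \left(-7\right) \left(-11\right) - 3493} = \frac{2827 + i \sqrt{3615}}{\left(-8\right) \left(-7\right) \left(-11\right) - 3493} = \frac{2827 + i \sqrt{3615}}{56 \left(-11\right) - 3493} = \frac{2827 + i \sqrt{3615}}{-616 - 3493} = \frac{2827 + i \sqrt{3615}}{-4109} = \left(2827 + i \sqrt{3615}\right) \left(- \frac{1}{4109}\right) = - \frac{2827}{4109} - \frac{i \sqrt{3615}}{4109}$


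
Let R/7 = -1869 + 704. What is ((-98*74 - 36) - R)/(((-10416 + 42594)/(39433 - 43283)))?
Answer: -556325/5363 ≈ -103.73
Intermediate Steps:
R = -8155 (R = 7*(-1869 + 704) = 7*(-1165) = -8155)
((-98*74 - 36) - R)/(((-10416 + 42594)/(39433 - 43283))) = ((-98*74 - 36) - 1*(-8155))/(((-10416 + 42594)/(39433 - 43283))) = ((-7252 - 36) + 8155)/((32178/(-3850))) = (-7288 + 8155)/((32178*(-1/3850))) = 867/(-16089/1925) = 867*(-1925/16089) = -556325/5363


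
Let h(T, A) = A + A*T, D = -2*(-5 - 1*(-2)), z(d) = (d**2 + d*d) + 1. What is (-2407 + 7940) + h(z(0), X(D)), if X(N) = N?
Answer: 5545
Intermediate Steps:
z(d) = 1 + 2*d**2 (z(d) = (d**2 + d**2) + 1 = 2*d**2 + 1 = 1 + 2*d**2)
D = 6 (D = -2*(-5 + 2) = -2*(-3) = 6)
(-2407 + 7940) + h(z(0), X(D)) = (-2407 + 7940) + 6*(1 + (1 + 2*0**2)) = 5533 + 6*(1 + (1 + 2*0)) = 5533 + 6*(1 + (1 + 0)) = 5533 + 6*(1 + 1) = 5533 + 6*2 = 5533 + 12 = 5545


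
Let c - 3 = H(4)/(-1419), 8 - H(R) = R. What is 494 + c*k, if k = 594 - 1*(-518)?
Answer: 5430322/1419 ≈ 3826.9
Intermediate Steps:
k = 1112 (k = 594 + 518 = 1112)
H(R) = 8 - R
c = 4253/1419 (c = 3 + (8 - 1*4)/(-1419) = 3 + (8 - 4)*(-1/1419) = 3 + 4*(-1/1419) = 3 - 4/1419 = 4253/1419 ≈ 2.9972)
494 + c*k = 494 + (4253/1419)*1112 = 494 + 4729336/1419 = 5430322/1419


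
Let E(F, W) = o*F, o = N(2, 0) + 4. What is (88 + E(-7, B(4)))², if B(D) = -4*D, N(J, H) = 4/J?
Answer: 2116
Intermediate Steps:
o = 6 (o = 4/2 + 4 = 4*(½) + 4 = 2 + 4 = 6)
E(F, W) = 6*F
(88 + E(-7, B(4)))² = (88 + 6*(-7))² = (88 - 42)² = 46² = 2116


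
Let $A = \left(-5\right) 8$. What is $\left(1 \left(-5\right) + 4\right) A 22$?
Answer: $880$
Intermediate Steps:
$A = -40$
$\left(1 \left(-5\right) + 4\right) A 22 = \left(1 \left(-5\right) + 4\right) \left(-40\right) 22 = \left(-5 + 4\right) \left(-40\right) 22 = \left(-1\right) \left(-40\right) 22 = 40 \cdot 22 = 880$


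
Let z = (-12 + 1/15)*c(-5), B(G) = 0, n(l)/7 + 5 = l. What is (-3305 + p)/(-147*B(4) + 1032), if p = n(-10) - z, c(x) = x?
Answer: -10409/3096 ≈ -3.3621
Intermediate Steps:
n(l) = -35 + 7*l
z = 179/3 (z = (-12 + 1/15)*(-5) = -179/15*(-5) = 179/3 ≈ 59.667)
p = -494/3 (p = (-35 + 7*(-10)) - 1*179/3 = (-35 - 70) - 179/3 = -105 - 179/3 = -494/3 ≈ -164.67)
(-3305 + p)/(-147*B(4) + 1032) = (-3305 - 494/3)/(-147*0 + 1032) = -10409/(3*(0 + 1032)) = -10409/3/1032 = -10409/3*1/1032 = -10409/3096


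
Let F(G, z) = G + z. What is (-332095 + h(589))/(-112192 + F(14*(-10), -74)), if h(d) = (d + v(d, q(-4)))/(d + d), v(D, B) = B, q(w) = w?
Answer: 391207325/132414268 ≈ 2.9544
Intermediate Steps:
h(d) = (-4 + d)/(2*d) (h(d) = (d - 4)/(d + d) = (-4 + d)/((2*d)) = (-4 + d)*(1/(2*d)) = (-4 + d)/(2*d))
(-332095 + h(589))/(-112192 + F(14*(-10), -74)) = (-332095 + (1/2)*(-4 + 589)/589)/(-112192 + (14*(-10) - 74)) = (-332095 + (1/2)*(1/589)*585)/(-112192 + (-140 - 74)) = (-332095 + 585/1178)/(-112192 - 214) = -391207325/1178/(-112406) = -391207325/1178*(-1/112406) = 391207325/132414268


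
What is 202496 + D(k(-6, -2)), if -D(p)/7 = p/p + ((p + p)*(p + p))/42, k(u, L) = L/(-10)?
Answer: 15186673/75 ≈ 2.0249e+5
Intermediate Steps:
k(u, L) = -L/10 (k(u, L) = L*(-⅒) = -L/10)
D(p) = -7 - 2*p²/3 (D(p) = -7*(p/p + ((p + p)*(p + p))/42) = -7*(1 + ((2*p)*(2*p))*(1/42)) = -7*(1 + (4*p²)*(1/42)) = -7*(1 + 2*p²/21) = -7 - 2*p²/3)
202496 + D(k(-6, -2)) = 202496 + (-7 - 2*(-⅒*(-2))²/3) = 202496 + (-7 - 2*(⅕)²/3) = 202496 + (-7 - ⅔*1/25) = 202496 + (-7 - 2/75) = 202496 - 527/75 = 15186673/75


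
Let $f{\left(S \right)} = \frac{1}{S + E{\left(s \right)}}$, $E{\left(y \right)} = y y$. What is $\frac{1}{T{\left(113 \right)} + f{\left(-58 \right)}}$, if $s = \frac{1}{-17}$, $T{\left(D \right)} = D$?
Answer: $\frac{16761}{1893704} \approx 0.0088509$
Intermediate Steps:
$s = - \frac{1}{17} \approx -0.058824$
$E{\left(y \right)} = y^{2}$
$f{\left(S \right)} = \frac{1}{\frac{1}{289} + S}$ ($f{\left(S \right)} = \frac{1}{S + \left(- \frac{1}{17}\right)^{2}} = \frac{1}{S + \frac{1}{289}} = \frac{1}{\frac{1}{289} + S}$)
$\frac{1}{T{\left(113 \right)} + f{\left(-58 \right)}} = \frac{1}{113 + \frac{289}{1 + 289 \left(-58\right)}} = \frac{1}{113 + \frac{289}{1 - 16762}} = \frac{1}{113 + \frac{289}{-16761}} = \frac{1}{113 + 289 \left(- \frac{1}{16761}\right)} = \frac{1}{113 - \frac{289}{16761}} = \frac{1}{\frac{1893704}{16761}} = \frac{16761}{1893704}$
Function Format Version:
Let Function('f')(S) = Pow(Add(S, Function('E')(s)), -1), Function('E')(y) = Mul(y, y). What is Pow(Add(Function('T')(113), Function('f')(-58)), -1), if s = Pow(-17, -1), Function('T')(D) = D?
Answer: Rational(16761, 1893704) ≈ 0.0088509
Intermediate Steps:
s = Rational(-1, 17) ≈ -0.058824
Function('E')(y) = Pow(y, 2)
Function('f')(S) = Pow(Add(Rational(1, 289), S), -1) (Function('f')(S) = Pow(Add(S, Pow(Rational(-1, 17), 2)), -1) = Pow(Add(S, Rational(1, 289)), -1) = Pow(Add(Rational(1, 289), S), -1))
Pow(Add(Function('T')(113), Function('f')(-58)), -1) = Pow(Add(113, Mul(289, Pow(Add(1, Mul(289, -58)), -1))), -1) = Pow(Add(113, Mul(289, Pow(Add(1, -16762), -1))), -1) = Pow(Add(113, Mul(289, Pow(-16761, -1))), -1) = Pow(Add(113, Mul(289, Rational(-1, 16761))), -1) = Pow(Add(113, Rational(-289, 16761)), -1) = Pow(Rational(1893704, 16761), -1) = Rational(16761, 1893704)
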